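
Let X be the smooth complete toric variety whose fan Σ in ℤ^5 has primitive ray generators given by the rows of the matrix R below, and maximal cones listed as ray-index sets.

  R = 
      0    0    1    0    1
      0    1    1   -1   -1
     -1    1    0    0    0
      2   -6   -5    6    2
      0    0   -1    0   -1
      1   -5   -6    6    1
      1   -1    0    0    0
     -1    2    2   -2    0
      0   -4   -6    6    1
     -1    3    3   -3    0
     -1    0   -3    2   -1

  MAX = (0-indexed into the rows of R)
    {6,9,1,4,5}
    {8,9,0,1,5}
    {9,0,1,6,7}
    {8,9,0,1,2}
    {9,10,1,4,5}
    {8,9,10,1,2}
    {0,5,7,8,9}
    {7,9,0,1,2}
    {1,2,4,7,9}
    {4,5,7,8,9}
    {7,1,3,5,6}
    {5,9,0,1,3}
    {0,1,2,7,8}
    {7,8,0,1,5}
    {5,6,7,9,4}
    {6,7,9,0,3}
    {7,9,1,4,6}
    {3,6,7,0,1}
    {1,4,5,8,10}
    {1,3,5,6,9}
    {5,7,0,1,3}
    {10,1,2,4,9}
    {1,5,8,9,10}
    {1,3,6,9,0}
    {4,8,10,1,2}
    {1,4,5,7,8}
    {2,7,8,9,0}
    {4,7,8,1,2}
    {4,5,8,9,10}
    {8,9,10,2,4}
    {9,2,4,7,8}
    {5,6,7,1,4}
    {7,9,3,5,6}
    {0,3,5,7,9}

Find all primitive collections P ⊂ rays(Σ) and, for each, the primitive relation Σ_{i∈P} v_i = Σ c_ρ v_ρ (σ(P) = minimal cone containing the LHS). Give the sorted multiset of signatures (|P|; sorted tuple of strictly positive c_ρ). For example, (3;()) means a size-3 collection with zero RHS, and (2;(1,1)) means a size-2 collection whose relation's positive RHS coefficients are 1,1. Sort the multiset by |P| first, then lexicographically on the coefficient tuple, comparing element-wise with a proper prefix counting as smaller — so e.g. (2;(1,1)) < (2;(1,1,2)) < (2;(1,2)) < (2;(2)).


Minimal non-faces — 16 found among 11 rays, 34 max cones:

  • {0,4}:  v_{0} + v_{4} = 0 — sig = (2;())
  • {2,6}:  v_{2} + v_{6} = 0 — sig = (2;())
  • {2,5}:  v_{2} + v_{5} = v_{8} — sig = (2;(1))
  • {6,8}:  v_{6} + v_{8} = v_{5} — sig = (2;(1))
  • {2,3}:  v_{2} + v_{3} = v_{0} + v_{5} — sig = (2;(1,1))
  • {3,4}:  v_{3} + v_{4} = v_{5} + v_{6} — sig = (2;(1,1))
  • {0,10}:  v_{0} + v_{10} = v_{1} + v_{8} + v_{9} — sig = (2;(1,1,1))
  • {6,10}:  v_{6} + v_{10} = v_{1} + v_{4} + v_{5} + v_{9} — sig = (2;(1,1,1,1))
  • {3,10}:  v_{3} + v_{10} = v_{1} + 2·v_{5} + v_{9} — sig = (2;(1,1,2))
  • {3,8}:  v_{3} + v_{8} = v_{0} + 2·v_{5} — sig = (2;(1,2))
  • {7,10}:  v_{7} + v_{10} = 2·v_{2} + v_{4} — sig = (2;(1,2))
  • {0,5,6}:  v_{0} + v_{5} + v_{6} = v_{3} — sig = (3;(1))
  • {1,3,7,9}:  v_{1} + v_{3} + v_{7} + v_{9} = v_{0} — sig = (4;(1))
  • {1,4,8,9}:  v_{1} + v_{4} + v_{8} + v_{9} = v_{10} — sig = (4;(1))
  • {1,5,7,9}:  v_{1} + v_{5} + v_{7} + v_{9} = v_{2} — sig = (4;(1))
  • {1,7,8,9}:  v_{1} + v_{7} + v_{8} + v_{9} = 2·v_{2} — sig = (4;(2))

Sorted signature multiset PRS(X):
{ (2;()) ×2,  (2;(1)) ×2,  (2;(1,1)) ×2,  (2;(1,1,1)),  (2;(1,1,1,1)),  (2;(1,1,2)),  (2;(1,2)) ×2,  (3;(1)),  (4;(1)) ×3,  (4;(2)) }


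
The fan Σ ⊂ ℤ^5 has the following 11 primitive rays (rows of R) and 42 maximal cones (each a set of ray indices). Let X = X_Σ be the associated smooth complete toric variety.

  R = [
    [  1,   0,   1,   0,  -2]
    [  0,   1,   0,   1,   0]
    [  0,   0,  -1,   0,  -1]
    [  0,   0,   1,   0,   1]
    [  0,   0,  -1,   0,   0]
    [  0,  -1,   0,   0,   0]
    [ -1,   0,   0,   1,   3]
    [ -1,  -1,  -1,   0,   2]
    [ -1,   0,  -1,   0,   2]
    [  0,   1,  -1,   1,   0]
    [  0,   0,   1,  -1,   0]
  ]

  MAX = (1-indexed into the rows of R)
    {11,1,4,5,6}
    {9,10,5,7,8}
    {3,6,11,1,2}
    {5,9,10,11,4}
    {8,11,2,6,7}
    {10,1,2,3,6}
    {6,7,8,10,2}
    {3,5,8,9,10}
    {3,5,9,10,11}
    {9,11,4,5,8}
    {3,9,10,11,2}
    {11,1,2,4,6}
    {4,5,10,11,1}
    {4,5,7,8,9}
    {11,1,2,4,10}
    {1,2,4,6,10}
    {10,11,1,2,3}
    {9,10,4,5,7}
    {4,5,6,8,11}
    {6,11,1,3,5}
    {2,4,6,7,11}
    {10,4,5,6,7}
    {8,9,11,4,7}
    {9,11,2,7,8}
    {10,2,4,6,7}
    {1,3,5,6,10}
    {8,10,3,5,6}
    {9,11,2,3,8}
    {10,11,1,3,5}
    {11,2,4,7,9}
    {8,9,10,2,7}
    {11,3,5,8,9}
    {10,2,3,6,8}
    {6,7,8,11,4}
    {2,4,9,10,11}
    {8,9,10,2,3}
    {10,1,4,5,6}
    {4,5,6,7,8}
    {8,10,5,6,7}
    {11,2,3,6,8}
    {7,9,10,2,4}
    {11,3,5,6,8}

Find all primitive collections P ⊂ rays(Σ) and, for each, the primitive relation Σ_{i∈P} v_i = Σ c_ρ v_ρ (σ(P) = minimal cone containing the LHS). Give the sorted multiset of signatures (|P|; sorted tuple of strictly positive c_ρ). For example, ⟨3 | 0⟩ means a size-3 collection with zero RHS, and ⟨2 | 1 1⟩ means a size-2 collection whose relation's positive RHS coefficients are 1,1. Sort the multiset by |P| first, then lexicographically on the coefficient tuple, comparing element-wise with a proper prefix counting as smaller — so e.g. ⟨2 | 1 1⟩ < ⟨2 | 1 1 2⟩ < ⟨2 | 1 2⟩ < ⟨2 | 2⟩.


The 13 primitive collections of Σ (r=11, n=5):

  • {1,9}:  v_{1} + v_{9} = 0 ; sig = ⟨2 | 0⟩
  • {3,4}:  v_{3} + v_{4} = 0 ; sig = ⟨2 | 0⟩
  • {1,8}:  v_{1} + v_{8} = v_{6} ; sig = ⟨2 | 1⟩
  • {2,5}:  v_{2} + v_{5} = v_{10} ; sig = ⟨2 | 1⟩
  • {6,9}:  v_{6} + v_{9} = v_{8} ; sig = ⟨2 | 1⟩
  • {3,7}:  v_{3} + v_{7} = v_{2} + v_{8} ; sig = ⟨2 | 1 1⟩
  • {1,7}:  v_{1} + v_{7} = v_{2} + v_{4} + v_{6} ; sig = ⟨2 | 1 1 1⟩
  • {6,10,11}:  v_{6} + v_{10} + v_{11} = 0 ; sig = ⟨3 | 0⟩
  • {2,4,8}:  v_{2} + v_{4} + v_{8} = v_{7} ; sig = ⟨3 | 1⟩
  • {8,10,11}:  v_{8} + v_{10} + v_{11} = v_{9} ; sig = ⟨3 | 1⟩
  • {4,8,10}:  v_{4} + v_{8} + v_{10} = v_{5} + v_{7} ; sig = ⟨3 | 1 1⟩
  • {5,7,11}:  v_{5} + v_{7} + v_{11} = v_{4} + v_{9} ; sig = ⟨3 | 1 1⟩
  • {7,10,11}:  v_{7} + v_{10} + v_{11} = v_{2} + v_{4} + v_{9} ; sig = ⟨3 | 1 1 1⟩

Hence PRS(X_Σ) =
    ⟨2 | 0⟩
    ⟨2 | 0⟩
    ⟨2 | 1⟩
    ⟨2 | 1⟩
    ⟨2 | 1⟩
    ⟨2 | 1 1⟩
    ⟨2 | 1 1 1⟩
    ⟨3 | 0⟩
    ⟨3 | 1⟩
    ⟨3 | 1⟩
    ⟨3 | 1 1⟩
    ⟨3 | 1 1⟩
    ⟨3 | 1 1 1⟩


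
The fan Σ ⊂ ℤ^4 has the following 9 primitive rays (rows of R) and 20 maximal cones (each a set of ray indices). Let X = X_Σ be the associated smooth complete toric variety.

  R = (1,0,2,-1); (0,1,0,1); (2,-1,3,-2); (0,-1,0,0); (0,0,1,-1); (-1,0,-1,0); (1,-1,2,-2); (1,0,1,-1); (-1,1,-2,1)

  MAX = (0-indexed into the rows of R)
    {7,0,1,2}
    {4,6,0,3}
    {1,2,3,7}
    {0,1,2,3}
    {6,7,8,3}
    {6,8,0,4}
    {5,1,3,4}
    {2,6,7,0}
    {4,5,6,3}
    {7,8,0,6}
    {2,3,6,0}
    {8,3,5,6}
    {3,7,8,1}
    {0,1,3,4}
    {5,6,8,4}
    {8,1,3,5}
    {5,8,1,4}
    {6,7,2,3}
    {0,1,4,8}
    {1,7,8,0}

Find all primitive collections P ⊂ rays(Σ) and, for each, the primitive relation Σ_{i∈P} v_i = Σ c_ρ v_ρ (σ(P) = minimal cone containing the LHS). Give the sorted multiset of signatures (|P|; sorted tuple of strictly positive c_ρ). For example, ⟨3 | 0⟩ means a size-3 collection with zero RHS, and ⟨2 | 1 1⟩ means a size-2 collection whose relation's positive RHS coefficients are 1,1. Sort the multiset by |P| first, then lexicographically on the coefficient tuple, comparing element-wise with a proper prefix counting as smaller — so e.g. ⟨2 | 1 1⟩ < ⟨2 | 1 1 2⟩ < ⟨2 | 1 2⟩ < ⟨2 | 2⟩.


10 collections generate NE(X_Σ); each relation:

  • {0,5}:  v_{0} + v_{5} = v_{4}  ⇒ sig = ⟨2 | 1⟩
  • {1,6}:  v_{1} + v_{6} = v_{0}  ⇒ sig = ⟨2 | 1⟩
  • {2,5}:  v_{2} + v_{5} = v_{6}  ⇒ sig = ⟨2 | 1⟩
  • {2,8}:  v_{2} + v_{8} = v_{7}  ⇒ sig = ⟨2 | 1⟩
  • {2,4}:  v_{2} + v_{4} = v_{0} + v_{6}  ⇒ sig = ⟨2 | 1 1⟩
  • {5,7}:  v_{5} + v_{7} = v_{6} + v_{8}  ⇒ sig = ⟨2 | 1 1⟩
  • {4,7}:  v_{4} + v_{7} = v_{0} + v_{6} + v_{8}  ⇒ sig = ⟨2 | 1 1 1⟩
  • {0,3,8}:  v_{0} + v_{3} + v_{8} = 0  ⇒ sig = ⟨3 | 0⟩
  • {0,3,7}:  v_{0} + v_{3} + v_{7} = v_{2}  ⇒ sig = ⟨3 | 1⟩
  • {3,4,8}:  v_{3} + v_{4} + v_{8} = v_{5}  ⇒ sig = ⟨3 | 1⟩

Sorted signature multiset PRS(X):
{ ⟨2 | 1⟩ ×4,  ⟨2 | 1 1⟩ ×2,  ⟨2 | 1 1 1⟩,  ⟨3 | 0⟩,  ⟨3 | 1⟩ ×2 }


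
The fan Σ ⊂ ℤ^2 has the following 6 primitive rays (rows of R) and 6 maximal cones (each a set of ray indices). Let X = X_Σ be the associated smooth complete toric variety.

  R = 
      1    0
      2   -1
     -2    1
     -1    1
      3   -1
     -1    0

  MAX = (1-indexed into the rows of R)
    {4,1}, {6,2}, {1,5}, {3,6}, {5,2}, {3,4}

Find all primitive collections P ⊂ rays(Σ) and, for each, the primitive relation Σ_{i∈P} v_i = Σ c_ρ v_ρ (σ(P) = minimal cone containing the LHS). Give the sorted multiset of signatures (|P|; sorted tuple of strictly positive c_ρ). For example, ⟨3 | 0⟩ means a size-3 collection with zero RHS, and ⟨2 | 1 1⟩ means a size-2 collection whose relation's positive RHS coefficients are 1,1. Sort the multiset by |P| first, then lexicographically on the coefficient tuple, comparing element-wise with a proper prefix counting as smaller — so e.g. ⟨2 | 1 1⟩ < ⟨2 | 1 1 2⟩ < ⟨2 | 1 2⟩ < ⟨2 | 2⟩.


Δ(Σ) — 6 vertices, 9 min non-faces:

  • {1,6}:  v_{1} + v_{6} = 0 ; sig = ⟨2 | 0⟩
  • {2,3}:  v_{2} + v_{3} = 0 ; sig = ⟨2 | 0⟩
  • {1,2}:  v_{1} + v_{2} = v_{5} ; sig = ⟨2 | 1⟩
  • {1,3}:  v_{1} + v_{3} = v_{4} ; sig = ⟨2 | 1⟩
  • {2,4}:  v_{2} + v_{4} = v_{1} ; sig = ⟨2 | 1⟩
  • {3,5}:  v_{3} + v_{5} = v_{1} ; sig = ⟨2 | 1⟩
  • {4,6}:  v_{4} + v_{6} = v_{3} ; sig = ⟨2 | 1⟩
  • {5,6}:  v_{5} + v_{6} = v_{2} ; sig = ⟨2 | 1⟩
  • {4,5}:  v_{4} + v_{5} = 2·v_{1} ; sig = ⟨2 | 2⟩

Sorted signature multiset PRS(X):
[⟨2 | 0⟩, ⟨2 | 0⟩, ⟨2 | 1⟩, ⟨2 | 1⟩, ⟨2 | 1⟩, ⟨2 | 1⟩, ⟨2 | 1⟩, ⟨2 | 1⟩, ⟨2 | 2⟩]


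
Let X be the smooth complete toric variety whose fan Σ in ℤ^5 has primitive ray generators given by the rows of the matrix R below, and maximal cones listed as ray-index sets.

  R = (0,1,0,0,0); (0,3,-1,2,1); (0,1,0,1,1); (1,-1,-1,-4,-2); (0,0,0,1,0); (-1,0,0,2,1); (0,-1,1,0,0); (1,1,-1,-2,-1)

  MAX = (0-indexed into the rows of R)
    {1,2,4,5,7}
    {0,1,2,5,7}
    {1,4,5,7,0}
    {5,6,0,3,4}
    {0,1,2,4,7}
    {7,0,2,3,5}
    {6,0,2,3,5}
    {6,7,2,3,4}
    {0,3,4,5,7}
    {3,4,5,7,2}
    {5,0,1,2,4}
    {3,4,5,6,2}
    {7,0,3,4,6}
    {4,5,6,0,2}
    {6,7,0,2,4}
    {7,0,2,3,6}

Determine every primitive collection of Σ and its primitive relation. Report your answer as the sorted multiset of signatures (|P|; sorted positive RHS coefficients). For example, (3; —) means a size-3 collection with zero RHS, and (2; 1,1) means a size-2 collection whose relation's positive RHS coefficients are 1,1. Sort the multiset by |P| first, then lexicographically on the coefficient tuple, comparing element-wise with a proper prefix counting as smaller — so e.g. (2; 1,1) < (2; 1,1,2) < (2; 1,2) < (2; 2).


Minimal non-faces — 5 found among 8 rays, 16 max cones:

  P={1,6}:  v_{1} + v_{6} = v_{0} + v_{2} + v_{4} ; sig = (2; 1,1,1)
  P={1,3}:  v_{1} + v_{3} = v_{5} + 2·v_{7} ; sig = (2; 1,2)
  P={5,6,7}:  v_{5} + v_{6} + v_{7} = 0 ; sig = (3; —)
  P={0,2,3,4}:  v_{0} + v_{2} + v_{3} + v_{4} = v_{7} ; sig = (4; 1)
  P={0,2,4,5,7}:  v_{0} + v_{2} + v_{4} + v_{5} + v_{7} = v_{1} ; sig = (5; 1)

Sorted signature multiset PRS(X):
[(2; 1,1,1), (2; 1,2), (3; —), (4; 1), (5; 1)]


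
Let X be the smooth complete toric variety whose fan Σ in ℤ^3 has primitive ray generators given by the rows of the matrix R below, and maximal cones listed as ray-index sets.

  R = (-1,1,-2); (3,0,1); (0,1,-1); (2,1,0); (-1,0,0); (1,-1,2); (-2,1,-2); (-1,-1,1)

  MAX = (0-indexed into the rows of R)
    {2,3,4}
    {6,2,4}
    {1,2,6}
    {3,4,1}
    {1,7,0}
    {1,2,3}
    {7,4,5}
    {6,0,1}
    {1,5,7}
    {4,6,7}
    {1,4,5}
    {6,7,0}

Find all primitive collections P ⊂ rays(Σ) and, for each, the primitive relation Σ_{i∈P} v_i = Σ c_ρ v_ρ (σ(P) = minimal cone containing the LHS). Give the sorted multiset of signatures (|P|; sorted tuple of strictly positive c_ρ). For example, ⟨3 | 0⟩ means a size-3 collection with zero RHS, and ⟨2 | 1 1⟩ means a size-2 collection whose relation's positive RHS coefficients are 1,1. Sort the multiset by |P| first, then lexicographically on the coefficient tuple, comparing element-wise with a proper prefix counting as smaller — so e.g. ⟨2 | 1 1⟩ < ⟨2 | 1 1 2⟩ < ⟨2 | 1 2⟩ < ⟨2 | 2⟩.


Δ(Σ) — 8 vertices, 14 min non-faces:

  P={0,5}:  v_{0} + v_{5} = 0  so sig = ⟨2 | 0⟩
  P={0,4}:  v_{0} + v_{4} = v_{6}  so sig = ⟨2 | 1⟩
  P={2,7}:  v_{2} + v_{7} = v_{4}  so sig = ⟨2 | 1⟩
  P={5,6}:  v_{5} + v_{6} = v_{4}  so sig = ⟨2 | 1⟩
  P={0,3}:  v_{0} + v_{3} = v_{1} + v_{2} + v_{6}  so sig = ⟨2 | 1 1 1⟩
  P={0,2}:  v_{0} + v_{2} = v_{1} + 2·v_{6}  so sig = ⟨2 | 1 2⟩
  P={2,5}:  v_{2} + v_{5} = v_{1} + 2·v_{4}  so sig = ⟨2 | 1 2⟩
  P={3,7}:  v_{3} + v_{7} = v_{1} + 2·v_{4}  so sig = ⟨2 | 1 2⟩
  P={3,6}:  v_{3} + v_{6} = 2·v_{2}  so sig = ⟨2 | 2⟩
  P={3,5}:  v_{3} + v_{5} = 2·v_{1} + 3·v_{4}  so sig = ⟨2 | 2 3⟩
  P={1,6,7}:  v_{1} + v_{6} + v_{7} = 0  so sig = ⟨3 | 0⟩
  P={1,2,4}:  v_{1} + v_{2} + v_{4} = v_{3}  so sig = ⟨3 | 1⟩
  P={1,4,6}:  v_{1} + v_{4} + v_{6} = v_{2}  so sig = ⟨3 | 1⟩
  P={1,4,7}:  v_{1} + v_{4} + v_{7} = v_{5}  so sig = ⟨3 | 1⟩

Sorted signature multiset PRS(X):
    |P|=2: 10 collections, coeffs (), (1), (1), (1), (1,1,1), (1,2), (1,2), (1,2), (2), (2,3)
    |P|=3: 4 collections, coeffs (), (1), (1), (1)


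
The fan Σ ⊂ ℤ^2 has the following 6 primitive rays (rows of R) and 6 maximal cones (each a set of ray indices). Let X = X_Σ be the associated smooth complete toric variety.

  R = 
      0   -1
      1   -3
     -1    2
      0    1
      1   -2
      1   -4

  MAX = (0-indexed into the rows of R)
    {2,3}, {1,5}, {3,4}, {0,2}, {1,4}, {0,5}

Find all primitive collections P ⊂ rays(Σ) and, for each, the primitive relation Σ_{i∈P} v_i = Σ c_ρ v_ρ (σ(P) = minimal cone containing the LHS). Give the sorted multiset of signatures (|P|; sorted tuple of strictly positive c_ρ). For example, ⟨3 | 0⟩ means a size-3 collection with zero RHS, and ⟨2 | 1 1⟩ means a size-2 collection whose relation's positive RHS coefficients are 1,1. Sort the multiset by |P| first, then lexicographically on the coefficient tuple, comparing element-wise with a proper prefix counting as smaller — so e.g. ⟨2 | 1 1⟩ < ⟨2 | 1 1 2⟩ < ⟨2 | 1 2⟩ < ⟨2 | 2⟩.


|primitive collections| = 9. Relations:

  P={0,3}:  v_{0} + v_{3} = 0  ⟹  sig = ⟨2 | 0⟩
  P={2,4}:  v_{2} + v_{4} = 0  ⟹  sig = ⟨2 | 0⟩
  P={0,1}:  v_{0} + v_{1} = v_{5}  ⟹  sig = ⟨2 | 1⟩
  P={0,4}:  v_{0} + v_{4} = v_{1}  ⟹  sig = ⟨2 | 1⟩
  P={1,2}:  v_{1} + v_{2} = v_{0}  ⟹  sig = ⟨2 | 1⟩
  P={1,3}:  v_{1} + v_{3} = v_{4}  ⟹  sig = ⟨2 | 1⟩
  P={3,5}:  v_{3} + v_{5} = v_{1}  ⟹  sig = ⟨2 | 1⟩
  P={2,5}:  v_{2} + v_{5} = 2·v_{0}  ⟹  sig = ⟨2 | 2⟩
  P={4,5}:  v_{4} + v_{5} = 2·v_{1}  ⟹  sig = ⟨2 | 2⟩

Signatures (|P|; sorted positive RHS coefficients), sorted:
{ ⟨2 | 0⟩ ×2,  ⟨2 | 1⟩ ×5,  ⟨2 | 2⟩ ×2 }


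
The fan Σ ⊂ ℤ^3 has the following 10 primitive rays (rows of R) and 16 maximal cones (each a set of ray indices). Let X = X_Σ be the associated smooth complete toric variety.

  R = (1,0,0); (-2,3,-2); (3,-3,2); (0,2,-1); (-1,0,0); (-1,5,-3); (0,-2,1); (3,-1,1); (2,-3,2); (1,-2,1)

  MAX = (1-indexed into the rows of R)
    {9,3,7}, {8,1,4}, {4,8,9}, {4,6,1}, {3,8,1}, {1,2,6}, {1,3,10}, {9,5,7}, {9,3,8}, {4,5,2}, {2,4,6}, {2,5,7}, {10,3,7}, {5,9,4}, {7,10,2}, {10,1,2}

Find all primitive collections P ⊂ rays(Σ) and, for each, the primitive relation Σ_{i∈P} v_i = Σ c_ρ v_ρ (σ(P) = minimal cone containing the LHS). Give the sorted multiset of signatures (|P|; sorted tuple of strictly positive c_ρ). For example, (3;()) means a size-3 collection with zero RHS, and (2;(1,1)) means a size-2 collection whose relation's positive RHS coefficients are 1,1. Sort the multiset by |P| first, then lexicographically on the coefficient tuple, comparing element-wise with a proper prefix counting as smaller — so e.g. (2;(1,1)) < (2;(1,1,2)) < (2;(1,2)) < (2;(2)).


22 minimal non-faces of Δ(Σ) (on 10 rays):

  {1,5}:  v_{1} + v_{5} = 0  →  sig = (2;())
  {2,9}:  v_{2} + v_{9} = 0  →  sig = (2;())
  {4,7}:  v_{4} + v_{7} = 0  →  sig = (2;())
  {1,7}:  v_{1} + v_{7} = v_{10}  →  sig = (2;(1))
  {1,9}:  v_{1} + v_{9} = v_{3}  →  sig = (2;(1))
  {2,3}:  v_{2} + v_{3} = v_{1}  →  sig = (2;(1))
  {3,4}:  v_{3} + v_{4} = v_{8}  →  sig = (2;(1))
  {3,5}:  v_{3} + v_{5} = v_{9}  →  sig = (2;(1))
  {4,10}:  v_{4} + v_{10} = v_{1}  →  sig = (2;(1))
  {5,10}:  v_{5} + v_{10} = v_{7}  →  sig = (2;(1))
  {7,8}:  v_{7} + v_{8} = v_{3}  →  sig = (2;(1))
  {2,8}:  v_{2} + v_{8} = v_{1} + v_{4}  →  sig = (2;(1,1))
  {5,6}:  v_{5} + v_{6} = v_{2} + v_{4}  →  sig = (2;(1,1))
  {5,8}:  v_{5} + v_{8} = v_{4} + v_{9}  →  sig = (2;(1,1))
  {6,7}:  v_{6} + v_{7} = v_{1} + v_{2}  →  sig = (2;(1,1))
  {6,9}:  v_{6} + v_{9} = v_{1} + v_{4}  →  sig = (2;(1,1))
  {8,10}:  v_{8} + v_{10} = v_{1} + v_{3}  →  sig = (2;(1,1))
  {9,10}:  v_{9} + v_{10} = v_{3} + v_{7}  →  sig = (2;(1,1))
  {3,6}:  v_{3} + v_{6} = 2·v_{1} + v_{4}  →  sig = (2;(1,2))
  {6,10}:  v_{6} + v_{10} = 2·v_{1} + v_{2}  →  sig = (2;(1,2))
  {6,8}:  v_{6} + v_{8} = 2·v_{1} + 2·v_{4}  →  sig = (2;(2,2))
  {1,2,4}:  v_{1} + v_{2} + v_{4} = v_{6}  →  sig = (3;(1))

Sorted signature multiset PRS(X):
[(2;()), (2;()), (2;()), (2;(1)), (2;(1)), (2;(1)), (2;(1)), (2;(1)), (2;(1)), (2;(1)), (2;(1)), (2;(1,1)), (2;(1,1)), (2;(1,1)), (2;(1,1)), (2;(1,1)), (2;(1,1)), (2;(1,1)), (2;(1,2)), (2;(1,2)), (2;(2,2)), (3;(1))]


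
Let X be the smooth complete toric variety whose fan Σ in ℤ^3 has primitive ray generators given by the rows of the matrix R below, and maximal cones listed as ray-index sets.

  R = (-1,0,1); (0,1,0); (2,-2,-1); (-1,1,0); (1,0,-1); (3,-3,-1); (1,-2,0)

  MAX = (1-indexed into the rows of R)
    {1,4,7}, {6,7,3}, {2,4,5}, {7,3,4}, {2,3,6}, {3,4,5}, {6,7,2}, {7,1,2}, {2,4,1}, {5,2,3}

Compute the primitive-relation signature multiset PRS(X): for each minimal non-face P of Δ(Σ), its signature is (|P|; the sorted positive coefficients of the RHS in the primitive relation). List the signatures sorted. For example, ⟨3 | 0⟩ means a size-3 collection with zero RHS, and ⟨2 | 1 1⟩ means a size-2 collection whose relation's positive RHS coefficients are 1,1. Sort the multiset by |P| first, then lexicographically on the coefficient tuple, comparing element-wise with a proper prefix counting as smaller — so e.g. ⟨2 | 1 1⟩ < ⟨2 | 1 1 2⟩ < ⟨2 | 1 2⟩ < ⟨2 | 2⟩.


9 minimal non-faces of Δ(Σ) (on 7 rays):

  • {1,5}:  v_{1} + v_{5} = 0 — sig = ⟨2 | 0⟩
  • {1,3}:  v_{1} + v_{3} = v_{7} — sig = ⟨2 | 1⟩
  • {4,6}:  v_{4} + v_{6} = v_{3} — sig = ⟨2 | 1⟩
  • {5,7}:  v_{5} + v_{7} = v_{3} — sig = ⟨2 | 1⟩
  • {1,6}:  v_{1} + v_{6} = v_{2} + 2·v_{7} — sig = ⟨2 | 1 2⟩
  • {5,6}:  v_{5} + v_{6} = v_{2} + 2·v_{3} — sig = ⟨2 | 1 2⟩
  • {2,4,7}:  v_{2} + v_{4} + v_{7} = 0 — sig = ⟨3 | 0⟩
  • {2,3,4}:  v_{2} + v_{3} + v_{4} = v_{5} — sig = ⟨3 | 1⟩
  • {2,3,7}:  v_{2} + v_{3} + v_{7} = v_{6} — sig = ⟨3 | 1⟩

so the primitive-relation signature multiset is
    ⟨2 | 0⟩
    ⟨2 | 1⟩
    ⟨2 | 1⟩
    ⟨2 | 1⟩
    ⟨2 | 1 2⟩
    ⟨2 | 1 2⟩
    ⟨3 | 0⟩
    ⟨3 | 1⟩
    ⟨3 | 1⟩


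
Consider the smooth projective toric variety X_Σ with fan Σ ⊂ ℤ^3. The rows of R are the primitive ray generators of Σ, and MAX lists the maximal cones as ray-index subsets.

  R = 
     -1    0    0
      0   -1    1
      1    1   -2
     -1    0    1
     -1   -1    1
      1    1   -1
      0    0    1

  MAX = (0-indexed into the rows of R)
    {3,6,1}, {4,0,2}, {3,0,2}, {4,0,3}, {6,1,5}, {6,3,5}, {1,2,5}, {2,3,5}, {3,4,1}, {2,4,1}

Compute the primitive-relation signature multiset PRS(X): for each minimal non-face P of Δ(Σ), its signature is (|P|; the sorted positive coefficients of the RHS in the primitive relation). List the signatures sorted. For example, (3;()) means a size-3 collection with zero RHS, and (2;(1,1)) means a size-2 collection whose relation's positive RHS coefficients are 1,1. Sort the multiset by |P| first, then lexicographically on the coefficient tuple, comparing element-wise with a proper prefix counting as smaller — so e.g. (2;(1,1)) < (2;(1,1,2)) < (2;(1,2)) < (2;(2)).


Σ has 9 primitive collections:

  {4,5}:  v_{4} + v_{5} = 0  so sig = (2;())
  {0,1}:  v_{0} + v_{1} = v_{4}  so sig = (2;(1))
  {0,6}:  v_{0} + v_{6} = v_{3}  so sig = (2;(1))
  {2,6}:  v_{2} + v_{6} = v_{5}  so sig = (2;(1))
  {0,5}:  v_{0} + v_{5} = v_{2} + v_{3}  so sig = (2;(1,1))
  {4,6}:  v_{4} + v_{6} = v_{1} + v_{3}  so sig = (2;(1,1))
  {1,2,3}:  v_{1} + v_{2} + v_{3} = 0  so sig = (3;())
  {1,3,5}:  v_{1} + v_{3} + v_{5} = v_{6}  so sig = (3;(1))
  {2,3,4}:  v_{2} + v_{3} + v_{4} = v_{0}  so sig = (3;(1))

so the primitive-relation signature multiset is
    (2;())
    (2;(1))
    (2;(1))
    (2;(1))
    (2;(1,1))
    (2;(1,1))
    (3;())
    (3;(1))
    (3;(1))


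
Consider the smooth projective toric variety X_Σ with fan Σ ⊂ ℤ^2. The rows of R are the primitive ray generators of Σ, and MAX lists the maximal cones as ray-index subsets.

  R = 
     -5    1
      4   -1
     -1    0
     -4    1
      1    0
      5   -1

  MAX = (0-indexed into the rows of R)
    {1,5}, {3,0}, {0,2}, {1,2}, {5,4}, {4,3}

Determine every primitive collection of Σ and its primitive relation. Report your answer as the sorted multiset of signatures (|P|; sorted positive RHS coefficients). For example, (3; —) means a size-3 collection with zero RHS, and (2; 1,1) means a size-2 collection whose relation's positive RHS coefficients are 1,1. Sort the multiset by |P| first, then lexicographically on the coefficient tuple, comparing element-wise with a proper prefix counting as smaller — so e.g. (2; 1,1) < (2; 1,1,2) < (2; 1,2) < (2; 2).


|primitive collections| = 9. Relations:

  P = {0,5}:  v_{0} + v_{5} = 0  →  sig = (2; —)
  P = {1,3}:  v_{1} + v_{3} = 0  →  sig = (2; —)
  P = {2,4}:  v_{2} + v_{4} = 0  →  sig = (2; —)
  P = {0,1}:  v_{0} + v_{1} = v_{2}  →  sig = (2; 1)
  P = {0,4}:  v_{0} + v_{4} = v_{3}  →  sig = (2; 1)
  P = {1,4}:  v_{1} + v_{4} = v_{5}  →  sig = (2; 1)
  P = {2,3}:  v_{2} + v_{3} = v_{0}  →  sig = (2; 1)
  P = {2,5}:  v_{2} + v_{5} = v_{1}  →  sig = (2; 1)
  P = {3,5}:  v_{3} + v_{5} = v_{4}  →  sig = (2; 1)

so the primitive-relation signature multiset is
    |P|=2: 9 collections, coeffs (), (), (), (1), (1), (1), (1), (1), (1)


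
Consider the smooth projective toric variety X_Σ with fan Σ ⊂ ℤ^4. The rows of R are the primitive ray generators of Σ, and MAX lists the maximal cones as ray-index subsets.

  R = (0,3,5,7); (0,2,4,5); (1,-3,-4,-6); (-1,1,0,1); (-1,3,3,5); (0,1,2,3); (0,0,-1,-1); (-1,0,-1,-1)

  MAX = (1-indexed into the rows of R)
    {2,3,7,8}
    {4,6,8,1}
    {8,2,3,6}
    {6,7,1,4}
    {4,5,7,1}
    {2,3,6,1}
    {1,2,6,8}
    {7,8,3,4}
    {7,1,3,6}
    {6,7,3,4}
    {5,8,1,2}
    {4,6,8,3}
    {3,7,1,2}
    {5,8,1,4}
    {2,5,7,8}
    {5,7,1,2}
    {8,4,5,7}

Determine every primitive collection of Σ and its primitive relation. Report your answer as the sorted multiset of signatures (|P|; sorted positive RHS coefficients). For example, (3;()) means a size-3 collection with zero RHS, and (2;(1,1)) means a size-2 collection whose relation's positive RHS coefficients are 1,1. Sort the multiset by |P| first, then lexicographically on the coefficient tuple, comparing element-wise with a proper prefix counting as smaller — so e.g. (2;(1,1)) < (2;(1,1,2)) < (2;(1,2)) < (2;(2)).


8 minimal non-faces of Δ(Σ) (on 8 rays):

  • {3,5}:  v_{3} + v_{5} = v_{7} ; sig = (2;(1))
  • {2,4}:  v_{2} + v_{4} = v_{1} + v_{8} ; sig = (2;(1,1))
  • {5,6}:  v_{5} + v_{6} = v_{1} + v_{4} ; sig = (2;(1,1))
  • {1,3,8}:  v_{1} + v_{3} + v_{8} = 0 ; sig = (3;())
  • {1,7,8}:  v_{1} + v_{7} + v_{8} = v_{5} ; sig = (3;(1))
  • {2,6,7}:  v_{2} + v_{6} + v_{7} = v_{1} ; sig = (3;(1))
  • {6,7,8}:  v_{6} + v_{7} + v_{8} = v_{4} ; sig = (3;(1))
  • {1,3,4}:  v_{1} + v_{3} + v_{4} = v_{6} + v_{7} ; sig = (3;(1,1))

Sorted signature multiset PRS(X):
{ (2;(1)),  (2;(1,1)) ×2,  (3;()),  (3;(1)) ×3,  (3;(1,1)) }


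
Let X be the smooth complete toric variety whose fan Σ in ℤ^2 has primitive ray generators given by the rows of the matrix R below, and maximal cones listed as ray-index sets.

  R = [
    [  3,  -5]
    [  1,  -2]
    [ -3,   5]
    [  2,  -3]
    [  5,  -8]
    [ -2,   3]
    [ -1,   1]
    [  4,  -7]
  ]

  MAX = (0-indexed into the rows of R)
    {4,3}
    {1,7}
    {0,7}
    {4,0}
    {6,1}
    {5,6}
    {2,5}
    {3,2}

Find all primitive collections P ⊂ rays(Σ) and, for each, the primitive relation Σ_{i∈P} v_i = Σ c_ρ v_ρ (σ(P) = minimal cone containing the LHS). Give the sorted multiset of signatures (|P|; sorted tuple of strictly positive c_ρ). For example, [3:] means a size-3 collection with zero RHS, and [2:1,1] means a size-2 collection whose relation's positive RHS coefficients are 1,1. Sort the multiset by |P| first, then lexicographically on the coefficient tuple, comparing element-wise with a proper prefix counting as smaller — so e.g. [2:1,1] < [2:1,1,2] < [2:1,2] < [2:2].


Σ has 20 primitive collections:

  {0,2}:  v_{0} + v_{2} = 0  ⇒ sig = [2:]
  {3,5}:  v_{3} + v_{5} = 0  ⇒ sig = [2:]
  {0,1}:  v_{0} + v_{1} = v_{7}  ⇒ sig = [2:1]
  {0,3}:  v_{0} + v_{3} = v_{4}  ⇒ sig = [2:1]
  {0,5}:  v_{0} + v_{5} = v_{1}  ⇒ sig = [2:1]
  {1,2}:  v_{1} + v_{2} = v_{5}  ⇒ sig = [2:1]
  {1,3}:  v_{1} + v_{3} = v_{0}  ⇒ sig = [2:1]
  {1,5}:  v_{1} + v_{5} = v_{6}  ⇒ sig = [2:1]
  {2,4}:  v_{2} + v_{4} = v_{3}  ⇒ sig = [2:1]
  {2,7}:  v_{2} + v_{7} = v_{1}  ⇒ sig = [2:1]
  {3,6}:  v_{3} + v_{6} = v_{1}  ⇒ sig = [2:1]
  {4,5}:  v_{4} + v_{5} = v_{0}  ⇒ sig = [2:1]
  {4,6}:  v_{4} + v_{6} = v_{7}  ⇒ sig = [2:1]
  {0,6}:  v_{0} + v_{6} = 2·v_{1}  ⇒ sig = [2:2]
  {1,4}:  v_{1} + v_{4} = 2·v_{0}  ⇒ sig = [2:2]
  {2,6}:  v_{2} + v_{6} = 2·v_{5}  ⇒ sig = [2:2]
  {3,7}:  v_{3} + v_{7} = 2·v_{0}  ⇒ sig = [2:2]
  {5,7}:  v_{5} + v_{7} = 2·v_{1}  ⇒ sig = [2:2]
  {4,7}:  v_{4} + v_{7} = 3·v_{0}  ⇒ sig = [2:3]
  {6,7}:  v_{6} + v_{7} = 3·v_{1}  ⇒ sig = [2:3]

Hence PRS(X_Σ) =
    [2:]
    [2:]
    [2:1]
    [2:1]
    [2:1]
    [2:1]
    [2:1]
    [2:1]
    [2:1]
    [2:1]
    [2:1]
    [2:1]
    [2:1]
    [2:2]
    [2:2]
    [2:2]
    [2:2]
    [2:2]
    [2:3]
    [2:3]


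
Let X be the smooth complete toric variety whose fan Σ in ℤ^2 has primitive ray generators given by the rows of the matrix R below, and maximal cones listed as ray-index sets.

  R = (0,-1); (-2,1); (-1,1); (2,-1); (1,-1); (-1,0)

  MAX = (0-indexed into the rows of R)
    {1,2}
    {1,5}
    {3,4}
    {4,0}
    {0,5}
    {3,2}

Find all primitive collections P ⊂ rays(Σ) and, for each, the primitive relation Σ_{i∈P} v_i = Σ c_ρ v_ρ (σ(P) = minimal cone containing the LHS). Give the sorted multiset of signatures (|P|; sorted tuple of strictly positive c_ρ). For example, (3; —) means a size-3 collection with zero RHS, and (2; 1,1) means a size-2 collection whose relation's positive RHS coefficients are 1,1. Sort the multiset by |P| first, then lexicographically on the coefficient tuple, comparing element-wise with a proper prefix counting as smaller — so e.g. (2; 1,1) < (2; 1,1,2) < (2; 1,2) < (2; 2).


9 minimal non-faces of Δ(Σ) (on 6 rays):

  • {1,3}:  v_{1} + v_{3} = 0 ; sig = (2; —)
  • {2,4}:  v_{2} + v_{4} = 0 ; sig = (2; —)
  • {0,2}:  v_{0} + v_{2} = v_{5} ; sig = (2; 1)
  • {1,4}:  v_{1} + v_{4} = v_{5} ; sig = (2; 1)
  • {2,5}:  v_{2} + v_{5} = v_{1} ; sig = (2; 1)
  • {3,5}:  v_{3} + v_{5} = v_{4} ; sig = (2; 1)
  • {4,5}:  v_{4} + v_{5} = v_{0} ; sig = (2; 1)
  • {0,1}:  v_{0} + v_{1} = 2·v_{5} ; sig = (2; 2)
  • {0,3}:  v_{0} + v_{3} = 2·v_{4} ; sig = (2; 2)

Hence PRS(X_Σ) =
    (2; —)
    (2; —)
    (2; 1)
    (2; 1)
    (2; 1)
    (2; 1)
    (2; 1)
    (2; 2)
    (2; 2)


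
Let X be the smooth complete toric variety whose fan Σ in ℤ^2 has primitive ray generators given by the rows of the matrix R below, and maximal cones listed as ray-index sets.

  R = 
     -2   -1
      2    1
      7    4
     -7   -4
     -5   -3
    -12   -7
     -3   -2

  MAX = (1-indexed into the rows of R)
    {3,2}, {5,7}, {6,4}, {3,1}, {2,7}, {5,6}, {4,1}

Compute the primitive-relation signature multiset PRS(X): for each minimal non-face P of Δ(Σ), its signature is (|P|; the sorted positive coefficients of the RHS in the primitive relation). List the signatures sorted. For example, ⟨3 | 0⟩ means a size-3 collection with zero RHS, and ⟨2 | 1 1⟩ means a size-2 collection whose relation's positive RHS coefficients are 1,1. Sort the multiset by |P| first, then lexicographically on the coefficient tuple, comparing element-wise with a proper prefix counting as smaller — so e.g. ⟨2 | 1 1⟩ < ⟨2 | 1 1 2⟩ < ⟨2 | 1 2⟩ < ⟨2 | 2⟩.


14 collections generate NE(X_Σ); each relation:

  • {1,2}:  v_{1} + v_{2} = 0  so sig = ⟨2 | 0⟩
  • {3,4}:  v_{3} + v_{4} = 0  so sig = ⟨2 | 0⟩
  • {1,5}:  v_{1} + v_{5} = v_{4}  so sig = ⟨2 | 1⟩
  • {1,7}:  v_{1} + v_{7} = v_{5}  so sig = ⟨2 | 1⟩
  • {2,4}:  v_{2} + v_{4} = v_{5}  so sig = ⟨2 | 1⟩
  • {2,5}:  v_{2} + v_{5} = v_{7}  so sig = ⟨2 | 1⟩
  • {3,5}:  v_{3} + v_{5} = v_{2}  so sig = ⟨2 | 1⟩
  • {3,6}:  v_{3} + v_{6} = v_{5}  so sig = ⟨2 | 1⟩
  • {4,5}:  v_{4} + v_{5} = v_{6}  so sig = ⟨2 | 1⟩
  • {1,6}:  v_{1} + v_{6} = 2·v_{4}  so sig = ⟨2 | 2⟩
  • {2,6}:  v_{2} + v_{6} = 2·v_{5}  so sig = ⟨2 | 2⟩
  • {3,7}:  v_{3} + v_{7} = 2·v_{2}  so sig = ⟨2 | 2⟩
  • {4,7}:  v_{4} + v_{7} = 2·v_{5}  so sig = ⟨2 | 2⟩
  • {6,7}:  v_{6} + v_{7} = 3·v_{5}  so sig = ⟨2 | 3⟩

Hence PRS(X_Σ) =
    ⟨2 | 0⟩
    ⟨2 | 0⟩
    ⟨2 | 1⟩
    ⟨2 | 1⟩
    ⟨2 | 1⟩
    ⟨2 | 1⟩
    ⟨2 | 1⟩
    ⟨2 | 1⟩
    ⟨2 | 1⟩
    ⟨2 | 2⟩
    ⟨2 | 2⟩
    ⟨2 | 2⟩
    ⟨2 | 2⟩
    ⟨2 | 3⟩


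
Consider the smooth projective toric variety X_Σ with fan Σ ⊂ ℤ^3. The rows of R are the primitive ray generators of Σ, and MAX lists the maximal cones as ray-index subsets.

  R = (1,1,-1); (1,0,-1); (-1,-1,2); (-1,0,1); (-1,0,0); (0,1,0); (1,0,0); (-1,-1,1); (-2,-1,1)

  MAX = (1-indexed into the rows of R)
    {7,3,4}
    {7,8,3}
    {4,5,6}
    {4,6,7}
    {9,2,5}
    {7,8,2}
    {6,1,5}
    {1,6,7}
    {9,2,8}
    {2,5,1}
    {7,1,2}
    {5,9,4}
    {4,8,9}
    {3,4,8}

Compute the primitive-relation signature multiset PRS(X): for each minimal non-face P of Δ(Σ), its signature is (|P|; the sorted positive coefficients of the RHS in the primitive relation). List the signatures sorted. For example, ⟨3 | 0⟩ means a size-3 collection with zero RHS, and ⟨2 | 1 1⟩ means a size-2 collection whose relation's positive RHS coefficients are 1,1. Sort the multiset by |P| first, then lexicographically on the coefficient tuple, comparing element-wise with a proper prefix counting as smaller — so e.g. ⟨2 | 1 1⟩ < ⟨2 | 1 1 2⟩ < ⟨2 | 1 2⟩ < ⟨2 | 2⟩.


|primitive collections| = 16. Relations:

  P = {1,8}:  v_{1} + v_{8} = 0  ⟹  sig = ⟨2 | 0⟩
  P = {2,4}:  v_{2} + v_{4} = 0  ⟹  sig = ⟨2 | 0⟩
  P = {5,7}:  v_{5} + v_{7} = 0  ⟹  sig = ⟨2 | 0⟩
  P = {1,4}:  v_{1} + v_{4} = v_{6}  ⟹  sig = ⟨2 | 1⟩
  P = {1,9}:  v_{1} + v_{9} = v_{5}  ⟹  sig = ⟨2 | 1⟩
  P = {2,6}:  v_{2} + v_{6} = v_{1}  ⟹  sig = ⟨2 | 1⟩
  P = {5,8}:  v_{5} + v_{8} = v_{9}  ⟹  sig = ⟨2 | 1⟩
  P = {6,8}:  v_{6} + v_{8} = v_{4}  ⟹  sig = ⟨2 | 1⟩
  P = {7,9}:  v_{7} + v_{9} = v_{8}  ⟹  sig = ⟨2 | 1⟩
  P = {1,3}:  v_{1} + v_{3} = v_{4} + v_{7}  ⟹  sig = ⟨2 | 1 1⟩
  P = {2,3}:  v_{2} + v_{3} = v_{7} + v_{8}  ⟹  sig = ⟨2 | 1 1⟩
  P = {3,5}:  v_{3} + v_{5} = v_{4} + v_{8}  ⟹  sig = ⟨2 | 1 1⟩
  P = {6,9}:  v_{6} + v_{9} = v_{4} + v_{5}  ⟹  sig = ⟨2 | 1 1⟩
  P = {3,6}:  v_{3} + v_{6} = 2·v_{4} + v_{7}  ⟹  sig = ⟨2 | 1 2⟩
  P = {3,9}:  v_{3} + v_{9} = v_{4} + 2·v_{8}  ⟹  sig = ⟨2 | 1 2⟩
  P = {4,7,8}:  v_{4} + v_{7} + v_{8} = v_{3}  ⟹  sig = ⟨3 | 1⟩

Signatures (|P|; sorted positive RHS coefficients), sorted:
    ⟨2 | 0⟩
    ⟨2 | 0⟩
    ⟨2 | 0⟩
    ⟨2 | 1⟩
    ⟨2 | 1⟩
    ⟨2 | 1⟩
    ⟨2 | 1⟩
    ⟨2 | 1⟩
    ⟨2 | 1⟩
    ⟨2 | 1 1⟩
    ⟨2 | 1 1⟩
    ⟨2 | 1 1⟩
    ⟨2 | 1 1⟩
    ⟨2 | 1 2⟩
    ⟨2 | 1 2⟩
    ⟨3 | 1⟩


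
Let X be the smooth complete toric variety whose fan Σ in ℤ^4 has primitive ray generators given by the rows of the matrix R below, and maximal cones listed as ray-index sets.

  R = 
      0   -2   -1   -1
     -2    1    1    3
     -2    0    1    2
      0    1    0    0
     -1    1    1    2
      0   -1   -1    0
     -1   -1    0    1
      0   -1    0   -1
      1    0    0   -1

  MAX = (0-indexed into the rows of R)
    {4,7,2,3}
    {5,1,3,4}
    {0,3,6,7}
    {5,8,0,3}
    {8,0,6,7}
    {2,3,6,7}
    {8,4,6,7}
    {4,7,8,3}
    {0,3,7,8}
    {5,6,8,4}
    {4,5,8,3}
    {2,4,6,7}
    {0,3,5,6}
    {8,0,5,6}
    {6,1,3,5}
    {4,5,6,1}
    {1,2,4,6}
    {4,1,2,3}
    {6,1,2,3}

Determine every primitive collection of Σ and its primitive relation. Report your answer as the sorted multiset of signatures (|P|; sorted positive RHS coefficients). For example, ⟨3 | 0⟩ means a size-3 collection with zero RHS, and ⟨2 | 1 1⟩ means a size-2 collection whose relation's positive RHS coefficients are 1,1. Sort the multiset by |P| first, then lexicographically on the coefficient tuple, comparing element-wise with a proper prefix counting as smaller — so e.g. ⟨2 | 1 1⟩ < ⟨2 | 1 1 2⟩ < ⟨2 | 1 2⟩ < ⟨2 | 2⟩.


The 10 primitive collections of Σ (r=9, n=4):

  P = {0,4}:  v_{0} + v_{4} = v_{6} — sig = ⟨2 | 1⟩
  P = {1,7}:  v_{1} + v_{7} = v_{2} — sig = ⟨2 | 1⟩
  P = {1,8}:  v_{1} + v_{8} = v_{4} — sig = ⟨2 | 1⟩
  P = {5,7}:  v_{5} + v_{7} = v_{0} — sig = ⟨2 | 1⟩
  P = {2,8}:  v_{2} + v_{8} = v_{4} + v_{7} — sig = ⟨2 | 1 1⟩
  P = {0,2}:  v_{0} + v_{2} = v_{3} + 2·v_{6} + v_{7} — sig = ⟨2 | 1 1 2⟩
  P = {0,1}:  v_{0} + v_{1} = v_{3} + 2·v_{6} — sig = ⟨2 | 1 2⟩
  P = {2,5}:  v_{2} + v_{5} = v_{3} + 2·v_{6} — sig = ⟨2 | 1 2⟩
  P = {3,6,8}:  v_{3} + v_{6} + v_{8} = 0 — sig = ⟨3 | 0⟩
  P = {3,4,6}:  v_{3} + v_{4} + v_{6} = v_{1} — sig = ⟨3 | 1⟩

Signatures (|P|; sorted positive RHS coefficients), sorted:
    |P|=2: 8 collections, coeffs (1), (1), (1), (1), (1,1), (1,1,2), (1,2), (1,2)
    |P|=3: 2 collections, coeffs (), (1)


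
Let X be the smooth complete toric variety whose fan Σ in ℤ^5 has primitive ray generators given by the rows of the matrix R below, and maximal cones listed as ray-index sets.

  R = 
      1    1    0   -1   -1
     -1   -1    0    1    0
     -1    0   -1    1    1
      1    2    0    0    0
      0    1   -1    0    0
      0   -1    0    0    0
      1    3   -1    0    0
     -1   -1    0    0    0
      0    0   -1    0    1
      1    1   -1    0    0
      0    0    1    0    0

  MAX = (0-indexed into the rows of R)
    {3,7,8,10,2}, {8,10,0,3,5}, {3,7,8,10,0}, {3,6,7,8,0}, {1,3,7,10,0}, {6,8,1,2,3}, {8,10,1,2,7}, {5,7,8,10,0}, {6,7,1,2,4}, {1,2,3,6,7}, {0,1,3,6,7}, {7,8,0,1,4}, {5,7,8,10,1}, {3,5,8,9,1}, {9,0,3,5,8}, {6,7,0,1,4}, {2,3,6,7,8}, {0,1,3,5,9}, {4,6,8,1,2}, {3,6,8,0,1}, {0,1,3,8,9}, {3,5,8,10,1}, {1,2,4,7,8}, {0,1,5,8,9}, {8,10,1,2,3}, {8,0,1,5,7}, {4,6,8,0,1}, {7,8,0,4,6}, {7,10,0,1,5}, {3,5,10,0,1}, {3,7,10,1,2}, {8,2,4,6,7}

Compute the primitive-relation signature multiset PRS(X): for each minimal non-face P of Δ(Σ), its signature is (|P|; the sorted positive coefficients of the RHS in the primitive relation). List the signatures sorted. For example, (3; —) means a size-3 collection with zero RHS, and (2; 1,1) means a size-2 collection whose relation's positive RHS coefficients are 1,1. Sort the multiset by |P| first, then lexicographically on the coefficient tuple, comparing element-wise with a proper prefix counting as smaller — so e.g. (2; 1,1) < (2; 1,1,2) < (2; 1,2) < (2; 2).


The 17 primitive collections of Σ (r=11, n=5):

  P = {0,2}:  v_{0} + v_{2} = v_{4}  ⟹  sig = (2; 1)
  P = {3,4}:  v_{3} + v_{4} = v_{6}  ⟹  sig = (2; 1)
  P = {2,5}:  v_{2} + v_{5} = v_{1} + v_{8}  ⟹  sig = (2; 1,1)
  P = {4,10}:  v_{4} + v_{10} = v_{3} + v_{7}  ⟹  sig = (2; 1,1)
  P = {9,10}:  v_{9} + v_{10} = v_{3} + v_{5}  ⟹  sig = (2; 1,1)
  P = {4,5}:  v_{4} + v_{5} = v_{0} + v_{1} + v_{8}  ⟹  sig = (2; 1,1,1)
  P = {7,9}:  v_{7} + v_{9} = v_{0} + v_{1} + v_{8}  ⟹  sig = (2; 1,1,1)
  P = {5,6}:  v_{5} + v_{6} = v_{0} + v_{1} + v_{3} + v_{8}  ⟹  sig = (2; 1,1,1,1)
  P = {2,9}:  v_{2} + v_{9} = v_{0} + 2·v_{1} + v_{3} + 2·v_{8}  ⟹  sig = (2; 1,1,2,2)
  P = {6,10}:  v_{6} + v_{10} = 2·v_{3} + v_{7}  ⟹  sig = (2; 1,2)
  P = {4,9}:  v_{4} + v_{9} = 2·v_{0} + 2·v_{1} + v_{3} + 2·v_{8}  ⟹  sig = (2; 1,2,2,2)
  P = {6,9}:  v_{6} + v_{9} = 2·v_{0} + 2·v_{1} + 2·v_{3} + 2·v_{8}  ⟹  sig = (2; 2,2,2,2)
  P = {3,5,7}:  v_{3} + v_{5} + v_{7} = 0  ⟹  sig = (3; —)
  P = {0,1,8,10}:  v_{0} + v_{1} + v_{8} + v_{10} = 0  ⟹  sig = (4; —)
  P = {1,3,7,8}:  v_{1} + v_{3} + v_{7} + v_{8} = v_{2}  ⟹  sig = (4; 1)
  P = {1,6,7,8}:  v_{1} + v_{6} + v_{7} + v_{8} = v_{2} + v_{4}  ⟹  sig = (4; 1,1)
  P = {0,1,3,5,8}:  v_{0} + v_{1} + v_{3} + v_{5} + v_{8} = v_{9}  ⟹  sig = (5; 1)

Signatures (|P|; sorted positive RHS coefficients), sorted:
{ (2; 1) ×2,  (2; 1,1) ×3,  (2; 1,1,1) ×2,  (2; 1,1,1,1),  (2; 1,1,2,2),  (2; 1,2),  (2; 1,2,2,2),  (2; 2,2,2,2),  (3; —),  (4; —),  (4; 1),  (4; 1,1),  (5; 1) }


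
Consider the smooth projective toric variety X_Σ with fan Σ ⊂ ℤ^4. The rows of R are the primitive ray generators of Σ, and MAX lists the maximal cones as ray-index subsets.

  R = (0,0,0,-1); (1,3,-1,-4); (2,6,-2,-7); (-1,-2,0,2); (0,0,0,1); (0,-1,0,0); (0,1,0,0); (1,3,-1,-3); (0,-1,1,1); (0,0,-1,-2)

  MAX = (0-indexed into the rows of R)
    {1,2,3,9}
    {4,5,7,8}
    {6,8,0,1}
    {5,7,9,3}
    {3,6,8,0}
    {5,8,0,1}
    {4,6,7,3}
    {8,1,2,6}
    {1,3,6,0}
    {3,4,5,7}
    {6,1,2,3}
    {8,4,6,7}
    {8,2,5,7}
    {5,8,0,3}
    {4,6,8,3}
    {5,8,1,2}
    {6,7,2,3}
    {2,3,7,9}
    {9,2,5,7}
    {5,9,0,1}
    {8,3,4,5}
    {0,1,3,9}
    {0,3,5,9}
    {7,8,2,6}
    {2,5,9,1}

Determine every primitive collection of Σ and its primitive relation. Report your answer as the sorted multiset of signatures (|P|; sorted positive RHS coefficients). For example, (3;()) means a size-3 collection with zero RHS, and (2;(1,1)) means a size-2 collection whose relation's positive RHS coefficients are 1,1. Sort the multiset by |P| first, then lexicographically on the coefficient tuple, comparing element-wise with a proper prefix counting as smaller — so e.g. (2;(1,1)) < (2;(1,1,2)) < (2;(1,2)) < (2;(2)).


Δ(Σ) — 10 vertices, 15 min non-faces:

  P = {0,4}:  v_{0} + v_{4} = 0  ⇒ sig = (2;())
  P = {5,6}:  v_{5} + v_{6} = 0  ⇒ sig = (2;())
  P = {0,7}:  v_{0} + v_{7} = v_{1}  ⇒ sig = (2;(1))
  P = {1,4}:  v_{1} + v_{4} = v_{7}  ⇒ sig = (2;(1))
  P = {1,7}:  v_{1} + v_{7} = v_{2}  ⇒ sig = (2;(1))
  P = {6,9}:  v_{6} + v_{9} = v_{1} + v_{3}  ⇒ sig = (2;(1,1))
  P = {8,9}:  v_{8} + v_{9} = v_{0} + v_{5}  ⇒ sig = (2;(1,1))
  P = {4,9}:  v_{4} + v_{9} = v_{3} + v_{5} + v_{7}  ⇒ sig = (2;(1,1,1))
  P = {0,2}:  v_{0} + v_{2} = 2·v_{1}  ⇒ sig = (2;(2))
  P = {2,4}:  v_{2} + v_{4} = 2·v_{7}  ⇒ sig = (2;(2))
  P = {3,7,8}:  v_{3} + v_{7} + v_{8} = 0  ⇒ sig = (3;())
  P = {1,3,5}:  v_{1} + v_{3} + v_{5} = v_{9}  ⇒ sig = (3;(1))
  P = {1,3,8}:  v_{1} + v_{3} + v_{8} = v_{0}  ⇒ sig = (3;(1))
  P = {2,3,8}:  v_{2} + v_{3} + v_{8} = v_{1}  ⇒ sig = (3;(1))
  P = {2,3,5}:  v_{2} + v_{3} + v_{5} = v_{7} + v_{9}  ⇒ sig = (3;(1,1))

so the primitive-relation signature multiset is
    |P|=2: 10 collections, coeffs (), (), (1), (1), (1), (1,1), (1,1), (1,1,1), (2), (2)
    |P|=3: 5 collections, coeffs (), (1), (1), (1), (1,1)
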